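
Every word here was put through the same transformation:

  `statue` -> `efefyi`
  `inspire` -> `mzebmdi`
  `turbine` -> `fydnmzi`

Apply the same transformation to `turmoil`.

fydysmx

The shift depends on letter class: consonant s→e is +12, but vowel a→e is +4. Vowels shift forward by 4 and consonants shift forward by 12.
For turmoil: t(cons)+12=f, u(vowel)+4=y, r(cons)+12=d, m(cons)+12=y, o(vowel)+4=s, i(vowel)+4=m, l(cons)+12=x.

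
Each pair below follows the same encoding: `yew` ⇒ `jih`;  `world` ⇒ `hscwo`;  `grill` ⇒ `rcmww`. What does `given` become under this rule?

Two shifts are in play — +4 for a/e/i/o/u, +11 for every other letter.
For given: g(cons)+11=r, i(vowel)+4=m, v(cons)+11=g, e(vowel)+4=i, n(cons)+11=y.

rmgiy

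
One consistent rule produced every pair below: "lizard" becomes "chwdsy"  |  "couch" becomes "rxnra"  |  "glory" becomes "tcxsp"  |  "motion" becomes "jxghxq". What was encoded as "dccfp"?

l(11)→c(2) and i(8)→h(7) fit y≡7x+3 (mod 26); the inverse of 7 mod 26 is 15. This is an affine cipher: with a=0,…,z=25, each position x becomes (7x+3) mod 26.
Decoding dccfp: d(3)→15·(3−3)≡0=a; c(2)→15·(2−3)≡11=l; c(2)→15·(2−3)≡11=l; f(5)→15·(5−3)≡4=e; p(15)→15·(15−3)≡24=y (all mod 26).

alley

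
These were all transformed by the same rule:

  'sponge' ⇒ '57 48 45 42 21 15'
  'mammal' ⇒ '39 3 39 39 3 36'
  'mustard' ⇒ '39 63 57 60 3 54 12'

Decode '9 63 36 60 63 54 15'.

culture

s(#19)→57 and p(#16)→48: differences scale by 3, so n = 3·pos + 0. With a=1..z=26, the number is 3·pos.
Reversing it on 9 63 36 60 63 54 15: 9→(9−0)÷3=3=c, 63→(63−0)÷3=21=u, 36→(36−0)÷3=12=l, 60→(60−0)÷3=20=t, 63→(63−0)÷3=21=u, 54→(54−0)÷3=18=r, 15→(15−0)÷3=5=e.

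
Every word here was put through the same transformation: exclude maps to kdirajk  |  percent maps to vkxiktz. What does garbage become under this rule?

mgxhgmk

Compare letters: e→k is +6, x→d is +6, c→i is +6 — a constant shift. Every letter moves 6 places later in the alphabet, wrapping around z→a.
Applying it to garbage: g+6=m, a+6=g, r+6=x, b+6=h, a+6=g, g+6=m, e+6=k.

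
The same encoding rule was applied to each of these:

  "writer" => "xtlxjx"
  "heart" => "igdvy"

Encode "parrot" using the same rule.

qcuvtz

The shift increases by 1 at each position, starting from +1: 1, 2, 3, ….
For parrot: p+1=q, a+2=c, r+3=u, r+4=v, o+5=t, t+6=z.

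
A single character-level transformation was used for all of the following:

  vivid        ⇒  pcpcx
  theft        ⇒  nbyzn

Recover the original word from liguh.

Compare letters: v→p is +20, i→c is +20, v→p is +20 — a constant shift. This is a Caesar cipher with shift 20.
Reversing it on liguh: l−20=r, i−20=o, g−20=m, u−20=a, h−20=n.

roman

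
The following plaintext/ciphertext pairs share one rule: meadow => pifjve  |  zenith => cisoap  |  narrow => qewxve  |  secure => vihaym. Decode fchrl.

In meadow: m→p is +3, e→i is +4, a→f is +5, d→j is +6 — the shift increases by 1 each position. Letter i (0-indexed) is shifted by i+3, so successive shifts are 3, 4, 5, ….
Decoding fchrl: f−3=c, c−4=y, h−5=c, r−6=l, l−7=e.

cycle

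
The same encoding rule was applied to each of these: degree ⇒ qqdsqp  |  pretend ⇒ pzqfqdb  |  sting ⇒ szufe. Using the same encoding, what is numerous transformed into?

Two steps: reverse the string, then apply a Caesar shift of +12.
For numerous: reverse → suoremun; then shift: s+12=e, u+12=g, o+12=a, r+12=d, e+12=q, m+12=y, u+12=g, n+12=z.

egadqygz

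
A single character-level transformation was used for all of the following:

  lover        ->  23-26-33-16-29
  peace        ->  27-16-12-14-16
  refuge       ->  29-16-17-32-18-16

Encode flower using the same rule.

l is letter #12 and maps to 23: an offset of 11. Letters become their 1-based position plus 11 (so a→12, b→13, …).
Applying it to flower: f=6→17, l=12→23, o=15→26, w=23→34, e=5→16, r=18→29.

17-23-26-34-16-29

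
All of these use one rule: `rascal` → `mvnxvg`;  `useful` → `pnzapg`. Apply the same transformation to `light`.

Compare letters: r→m is +21, a→v is +21, s→n is +21 — a constant shift. This is a Caesar cipher with shift 21.
For light: l+21=g, i+21=d, g+21=b, h+21=c, t+21=o.

gdbco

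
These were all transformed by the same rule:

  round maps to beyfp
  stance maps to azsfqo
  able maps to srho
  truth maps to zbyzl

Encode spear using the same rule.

r(17)→b(1) and o(14)→e(4) fit y≡25x+18 (mod 26); the inverse of 25 mod 26 is 25. Each letter's alphabet position (a=0..z=25) is mapped through 25·x+18 mod 26 — an affine cipher.
Applying it to spear: s(18)→25·18+18≡0=a; p(15)→25·15+18≡3=d; e(4)→25·4+18≡14=o; a(0)→25·0+18≡18=s; r(17)→25·17+18≡1=b (all mod 26).

adosb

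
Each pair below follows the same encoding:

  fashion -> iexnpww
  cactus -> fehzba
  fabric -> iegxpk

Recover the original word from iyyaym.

In fashion: f→i is +3, a→e is +4, s→x is +5, h→n is +6 — the shift increases by 1 each position. Letter i (0-indexed) is shifted by i+3, so successive shifts are 3, 4, 5, ….
Reversing it on iyyaym: i−3=f, y−4=u, y−5=t, a−6=u, y−7=r, m−8=e.

future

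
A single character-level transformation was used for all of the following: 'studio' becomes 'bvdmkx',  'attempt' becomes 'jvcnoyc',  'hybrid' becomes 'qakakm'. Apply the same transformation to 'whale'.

Shifts by position in studio: pos 0: s→b (+9), pos 1: t→v (+2), pos 2: u→d (+9), pos 3: d→m (+9), pos 4: i→k (+2), pos 5: o→x (+9) — repeating every 3. It's a Vigenère-style cipher with numeric key [9,2,9]: position i shifts by key[i mod 3].
For whale: w+9=f, h+2=j, a+9=j, l+9=u, e+2=g.

fjjug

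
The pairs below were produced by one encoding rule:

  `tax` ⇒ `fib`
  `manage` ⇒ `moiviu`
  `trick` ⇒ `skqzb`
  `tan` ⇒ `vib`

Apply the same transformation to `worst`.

The output letters match the input read backwards, each shifted +8: tax reversed is xat. Read the word backwards and shift each letter +8.
For worst: reverse → tsrow; then shift: t+8=b, s+8=a, r+8=z, o+8=w, w+8=e.

bazwe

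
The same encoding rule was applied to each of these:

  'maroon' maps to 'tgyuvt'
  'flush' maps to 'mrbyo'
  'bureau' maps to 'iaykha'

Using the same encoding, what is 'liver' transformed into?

socky

Shifts by position in maroon: pos 0: m→t (+7), pos 1: a→g (+6), pos 2: r→y (+7), pos 3: o→u (+6) — repeating every 2. A repeating key of period 2 is used — shifts +7, +6 over and over.
For liver: l+7=s, i+6=o, v+7=c, e+6=k, r+7=y.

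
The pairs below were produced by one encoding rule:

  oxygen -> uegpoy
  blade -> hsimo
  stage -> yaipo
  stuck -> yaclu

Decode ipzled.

circus

Letter i (0-indexed) is shifted by i+6, so successive shifts are 6, 7, 8, ….
Undoing it on ipzled: i−6=c, p−7=i, z−8=r, l−9=c, e−10=u, d−11=s.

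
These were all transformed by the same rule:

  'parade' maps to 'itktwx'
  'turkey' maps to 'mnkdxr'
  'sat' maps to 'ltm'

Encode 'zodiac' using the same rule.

Compare letters: p→i is +19, a→t is +19, r→k is +19 — a constant shift. Each letter is shifted forward by 19 in the alphabet (a Caesar shift of +19).
For zodiac: z+19=s, o+19=h, d+19=w, i+19=b, a+19=t, c+19=v.

shwbtv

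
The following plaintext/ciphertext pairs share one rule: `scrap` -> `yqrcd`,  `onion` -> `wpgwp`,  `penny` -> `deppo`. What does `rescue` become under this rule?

s(18)→y(24) and c(2)→q(16) fit y≡7x+2 (mod 26); the inverse of 7 mod 26 is 15. Treating letters as 0–25, the rule is x ↦ 7x + 2 (mod 26).
For rescue: r(17)→7·17+2≡17=r; e(4)→7·4+2≡4=e; s(18)→7·18+2≡24=y; c(2)→7·2+2≡16=q; u(20)→7·20+2≡12=m; e(4)→7·4+2≡4=e (all mod 26).

reyqme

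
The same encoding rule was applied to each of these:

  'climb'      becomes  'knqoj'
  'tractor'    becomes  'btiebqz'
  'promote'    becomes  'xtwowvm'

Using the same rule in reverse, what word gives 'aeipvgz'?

Shifts by position in climb: pos 0: c→k (+8), pos 1: l→n (+2), pos 2: i→q (+8), pos 3: m→o (+2) — repeating every 2. A repeating key of period 2 is used — shifts +8, +2 over and over.
Reversing it on aeipvgz: a−8=s, e−2=c, i−8=a, p−2=n, v−8=n, g−2=e, z−8=r.

scanner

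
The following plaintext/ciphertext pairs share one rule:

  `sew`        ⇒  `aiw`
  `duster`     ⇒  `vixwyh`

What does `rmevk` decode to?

The word is reversed, then every letter is shifted forward by 4.
Reversing it on rmevk: shift back: r−4=n, m−4=i, e−4=a, v−4=r, k−4=g → niarg; then reverse → grain.

grain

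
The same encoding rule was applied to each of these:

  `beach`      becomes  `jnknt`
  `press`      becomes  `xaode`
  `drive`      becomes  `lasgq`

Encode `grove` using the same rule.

In beach: b→j is +8, e→n is +9, a→k is +10, c→n is +11 — the shift increases by 1 each position. Letter i (0-indexed) is shifted by i+8, so successive shifts are 8, 9, 10, ….
On grove: g+8=o, r+9=a, o+10=y, v+11=g, e+12=q.

oaygq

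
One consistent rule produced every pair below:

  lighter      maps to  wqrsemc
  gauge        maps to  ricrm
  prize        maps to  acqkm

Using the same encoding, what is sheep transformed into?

The shift depends on letter class: consonant l→w is +11, but vowel i→q is +8. Two shifts are in play — +8 for a/e/i/o/u, +11 for every other letter.
For sheep: s(cons)+11=d, h(cons)+11=s, e(vowel)+8=m, e(vowel)+8=m, p(cons)+11=a.

dsmma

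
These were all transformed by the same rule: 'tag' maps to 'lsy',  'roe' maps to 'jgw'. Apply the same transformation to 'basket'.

Compare letters: t→l is +18, a→s is +18, g→y is +18 — a constant shift. Every letter moves 18 places later in the alphabet, wrapping around z→a.
Applying it to basket: b+18=t, a+18=s, s+18=k, k+18=c, e+18=w, t+18=l.

tskcwl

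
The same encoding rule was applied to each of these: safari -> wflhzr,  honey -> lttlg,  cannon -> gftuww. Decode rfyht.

nasal

The shift increases by 1 at each position, starting from +4: 4, 5, 6, ….
Undoing it on rfyht: r−4=n, f−5=a, y−6=s, h−7=a, t−8=l.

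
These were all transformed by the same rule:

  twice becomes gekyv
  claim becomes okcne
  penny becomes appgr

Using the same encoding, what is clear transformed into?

tcgne

The output letters match the input read backwards, each shifted +2: twice reversed is eciwt. The word is reversed, then every letter is shifted forward by 2.
For clear: reverse → raelc; then shift: r+2=t, a+2=c, e+2=g, l+2=n, c+2=e.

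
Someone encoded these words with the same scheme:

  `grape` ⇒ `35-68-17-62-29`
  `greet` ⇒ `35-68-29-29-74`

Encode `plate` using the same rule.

With a=1..z=26, the number is 3·pos + 14.
For plate: p=16→62, l=12→50, a=1→17, t=20→74, e=5→29.

62-50-17-74-29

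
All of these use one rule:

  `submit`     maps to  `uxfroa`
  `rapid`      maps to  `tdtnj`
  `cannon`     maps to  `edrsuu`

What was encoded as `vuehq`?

track

In submit: s→u is +2, u→x is +3, b→f is +4, m→r is +5 — the shift increases by 1 each position. Letter i (0-indexed) is shifted by i+2, so successive shifts are 2, 3, 4, ….
Decoding vuehq: v−2=t, u−3=r, e−4=a, h−5=c, q−6=k.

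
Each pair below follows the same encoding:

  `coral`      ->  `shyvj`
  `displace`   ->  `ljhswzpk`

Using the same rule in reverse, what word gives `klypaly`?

The output letters match the input read backwards, each shifted +7: coral reversed is laroc. Read the word backwards and shift each letter +7.
Undoing it on klypaly: shift back: k−7=d, l−7=e, y−7=r, p−7=i, a−7=t, l−7=e, y−7=r → deriter; then reverse → retired.

retired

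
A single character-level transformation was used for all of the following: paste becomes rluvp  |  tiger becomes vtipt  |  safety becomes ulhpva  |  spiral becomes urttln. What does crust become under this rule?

The shift depends on letter class: consonant p→r is +2, but vowel a→l is +11. Two shifts are in play — +11 for a/e/i/o/u, +2 for every other letter.
Applying it to crust: c(cons)+2=e, r(cons)+2=t, u(vowel)+11=f, s(cons)+2=u, t(cons)+2=v.

etfuv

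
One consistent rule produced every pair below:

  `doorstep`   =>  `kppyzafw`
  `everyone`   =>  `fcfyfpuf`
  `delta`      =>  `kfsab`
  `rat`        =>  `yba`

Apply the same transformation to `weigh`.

dfjno

The shift depends on letter class: consonant d→k is +7, but vowel o→p is +1. Vowels shift forward by 1 and consonants shift forward by 7.
Applying it to weigh: w(cons)+7=d, e(vowel)+1=f, i(vowel)+1=j, g(cons)+7=n, h(cons)+7=o.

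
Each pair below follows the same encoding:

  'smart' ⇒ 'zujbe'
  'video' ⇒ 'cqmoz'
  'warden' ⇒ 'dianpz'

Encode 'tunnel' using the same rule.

In smart: s→z is +7, m→u is +8, a→j is +9, r→b is +10 — the shift increases by 1 each position. Letter i (0-indexed) is shifted by i+7, so successive shifts are 7, 8, 9, ….
For tunnel: t+7=a, u+8=c, n+9=w, n+10=x, e+11=p, l+12=x.

acwxpx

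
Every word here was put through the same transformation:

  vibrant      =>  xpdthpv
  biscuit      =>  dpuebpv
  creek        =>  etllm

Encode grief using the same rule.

itplh

The shift depends on letter class: consonant v→x is +2, but vowel i→p is +7. The rule splits by letter class: vowels +7, consonants +2.
Applying it to grief: g(cons)+2=i, r(cons)+2=t, i(vowel)+7=p, e(vowel)+7=l, f(cons)+2=h.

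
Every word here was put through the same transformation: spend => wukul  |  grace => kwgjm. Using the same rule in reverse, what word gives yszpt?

Each letter shifts forward by (position + 4), i.e. 4, 5, 6, … — the shift grows by one for each successive letter.
Undoing it on yszpt: y−4=u, s−5=n, z−6=t, p−7=i, t−8=l.

until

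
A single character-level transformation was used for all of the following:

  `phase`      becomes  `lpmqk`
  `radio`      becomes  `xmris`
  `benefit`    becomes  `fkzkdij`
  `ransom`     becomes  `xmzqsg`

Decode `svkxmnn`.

overall

p(15)→l(11) and h(7)→p(15) fit y≡19x+12 (mod 26); the inverse of 19 mod 26 is 11. Each letter's alphabet position (a=0..z=25) is mapped through 19·x+12 mod 26 — an affine cipher.
Reversing it on svkxmnn: s(18)→11·(18−12)≡14=o; v(21)→11·(21−12)≡21=v; k(10)→11·(10−12)≡4=e; x(23)→11·(23−12)≡17=r; m(12)→11·(12−12)≡0=a; n(13)→11·(13−12)≡11=l; n(13)→11·(13−12)≡11=l (all mod 26).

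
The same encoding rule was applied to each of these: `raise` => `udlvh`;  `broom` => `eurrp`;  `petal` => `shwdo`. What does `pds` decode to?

Compare letters: r→u is +3, a→d is +3, i→l is +3 — a constant shift. Each letter is shifted forward by 3 in the alphabet (a Caesar shift of +3).
Reversing it on pds: p−3=m, d−3=a, s−3=p.

map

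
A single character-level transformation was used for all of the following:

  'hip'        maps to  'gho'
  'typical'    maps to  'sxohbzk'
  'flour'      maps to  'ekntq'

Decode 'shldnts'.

Compare letters: h→g is +25, i→h is +25, p→o is +25 — a constant shift. This is a Caesar cipher with shift 25.
Reversing it on shldnts: s−25=t, h−25=i, l−25=m, d−25=e, n−25=o, t−25=u, s−25=t.

timeout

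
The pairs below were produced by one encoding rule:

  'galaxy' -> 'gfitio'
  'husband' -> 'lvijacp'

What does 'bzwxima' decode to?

seaport

The output letters match the input read backwards, each shifted +8: galaxy reversed is yxalag. The word is reversed, then every letter is shifted forward by 8.
Undoing it on bzwxima: shift back: b−8=t, z−8=r, w−8=o, x−8=p, i−8=a, m−8=e, a−8=s → tropaes; then reverse → seaport.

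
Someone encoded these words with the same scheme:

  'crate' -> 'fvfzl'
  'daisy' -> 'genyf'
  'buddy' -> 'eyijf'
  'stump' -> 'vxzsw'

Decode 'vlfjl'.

In crate: c→f is +3, r→v is +4, a→f is +5, t→z is +6 — the shift increases by 1 each position. Each letter shifts forward by (position + 3), i.e. 3, 4, 5, … — the shift grows by one for each successive letter.
Reversing it on vlfjl: v−3=s, l−4=h, f−5=a, j−6=d, l−7=e.

shade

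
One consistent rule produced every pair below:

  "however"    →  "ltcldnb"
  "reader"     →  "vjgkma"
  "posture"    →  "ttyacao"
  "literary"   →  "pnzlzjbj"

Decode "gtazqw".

cousin

In however: h→l is +4, o→t is +5, w→c is +6, e→l is +7 — the shift increases by 1 each position. The shift increases by 1 at each position, starting from +4: 4, 5, 6, ….
Reversing it on gtazqw: g−4=c, t−5=o, a−6=u, z−7=s, q−8=i, w−9=n.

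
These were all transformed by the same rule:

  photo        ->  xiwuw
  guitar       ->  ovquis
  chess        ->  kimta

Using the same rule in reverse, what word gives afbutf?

settle

Shifts by position in photo: pos 0: p→x (+8), pos 1: h→i (+1), pos 2: o→w (+8), pos 3: t→u (+1) — repeating every 2. A repeating key of period 2 is used — shifts +8, +1 over and over.
Decoding afbutf: a−8=s, f−1=e, b−8=t, u−1=t, t−8=l, f−1=e.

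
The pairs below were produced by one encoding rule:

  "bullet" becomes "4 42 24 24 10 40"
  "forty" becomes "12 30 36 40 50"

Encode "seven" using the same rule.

38 10 44 10 28

With a=1..z=26, the number is 2·pos.
Applying it to seven: s=19→38, e=5→10, v=22→44, e=5→10, n=14→28.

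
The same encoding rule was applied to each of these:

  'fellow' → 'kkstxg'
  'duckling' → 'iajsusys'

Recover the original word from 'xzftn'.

The shift increases by 1 at each position, starting from +5: 5, 6, 7, ….
Decoding xzftn: x−5=s, z−6=t, f−7=y, t−8=l, n−9=e.

style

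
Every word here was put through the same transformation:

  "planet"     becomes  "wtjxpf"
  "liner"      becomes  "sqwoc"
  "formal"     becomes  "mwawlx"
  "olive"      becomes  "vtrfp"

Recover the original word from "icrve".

built

In planet: p→w is +7, l→t is +8, a→j is +9, n→x is +10 — the shift increases by 1 each position. Each letter shifts forward by (position + 7), i.e. 7, 8, 9, … — the shift grows by one for each successive letter.
Undoing it on icrve: i−7=b, c−8=u, r−9=i, v−10=l, e−11=t.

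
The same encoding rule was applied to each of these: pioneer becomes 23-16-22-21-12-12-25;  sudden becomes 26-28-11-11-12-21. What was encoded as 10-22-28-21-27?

p is letter #16 and maps to 23: an offset of 7. Each letter is replaced by its alphabet position (a=1..z=26) + 7.
Reversing it on 10-22-28-21-27: 10→(10−7)÷1=3=c, 22→(22−7)÷1=15=o, 28→(28−7)÷1=21=u, 21→(21−7)÷1=14=n, 27→(27−7)÷1=20=t.

count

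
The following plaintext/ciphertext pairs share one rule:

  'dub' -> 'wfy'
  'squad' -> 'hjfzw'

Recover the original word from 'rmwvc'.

index

Each pair mirrors across the alphabet (d↔w, u↔f, b↔y): positions sum to 25. Letters are reflected about the middle of the alphabet (position → 25−position): Atbash.
Undoing it on rmwvc: r↔i, m↔n, w↔d, v↔e, c↔x.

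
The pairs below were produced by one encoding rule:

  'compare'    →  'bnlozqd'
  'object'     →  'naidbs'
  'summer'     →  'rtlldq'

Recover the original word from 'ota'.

Compare letters: c→b is +25, o→n is +25, m→l is +25 — a constant shift. It's a constant shift of +25 (ROT25).
Undoing it on ota: o−25=p, t−25=u, a−25=b.

pub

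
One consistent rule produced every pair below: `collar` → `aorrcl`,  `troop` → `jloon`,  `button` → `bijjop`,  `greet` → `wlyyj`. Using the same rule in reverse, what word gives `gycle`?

weary

c(2)→a(0) and o(14)→o(14) fit y≡25x+2 (mod 26); the inverse of 25 mod 26 is 25. Treating letters as 0–25, the rule is x ↦ 25x + 2 (mod 26).
Decoding gycle: g(6)→25·(6−2)≡22=w; y(24)→25·(24−2)≡4=e; c(2)→25·(2−2)≡0=a; l(11)→25·(11−2)≡17=r; e(4)→25·(4−2)≡24=y (all mod 26).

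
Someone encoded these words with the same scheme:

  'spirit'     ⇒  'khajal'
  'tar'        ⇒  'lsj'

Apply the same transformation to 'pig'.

hay

Compare letters: s→k is +18, p→h is +18, i→a is +18 — a constant shift. Every letter moves 18 places later in the alphabet, wrapping around z→a.
For pig: p+18=h, i+18=a, g+18=y.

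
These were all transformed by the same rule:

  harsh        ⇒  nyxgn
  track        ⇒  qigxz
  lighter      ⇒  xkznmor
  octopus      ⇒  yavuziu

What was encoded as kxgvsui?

The output letters match the input read backwards, each shifted +6: harsh reversed is hsrah. Read the word backwards and shift each letter +6.
Decoding kxgvsui: shift back: k−6=e, x−6=r, g−6=a, v−6=p, s−6=m, u−6=o, i−6=c → erapmoc; then reverse → compare.

compare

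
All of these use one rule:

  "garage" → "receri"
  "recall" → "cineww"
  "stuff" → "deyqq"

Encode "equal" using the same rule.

ibyew

The shift depends on letter class: consonant g→r is +11, but vowel a→e is +4. Two shifts are in play — +4 for a/e/i/o/u, +11 for every other letter.
On equal: e(vowel)+4=i, q(cons)+11=b, u(vowel)+4=y, a(vowel)+4=e, l(cons)+11=w.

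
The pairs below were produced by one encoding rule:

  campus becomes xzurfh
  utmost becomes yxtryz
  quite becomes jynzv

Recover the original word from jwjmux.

The output letters match the input read backwards, each shifted +5: campus reversed is supmac. The word is reversed, then every letter is shifted forward by 5.
Undoing it on jwjmux: shift back: j−5=e, w−5=r, j−5=e, m−5=h, u−5=p, x−5=s → erehps; then reverse → sphere.

sphere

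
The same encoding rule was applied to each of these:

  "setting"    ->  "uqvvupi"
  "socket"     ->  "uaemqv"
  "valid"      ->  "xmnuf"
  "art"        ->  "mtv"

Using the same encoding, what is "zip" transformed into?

The shift depends on letter class: consonant s→u is +2, but vowel e→q is +12. Vowels shift forward by 12 and consonants shift forward by 2.
For zip: z(cons)+2=b, i(vowel)+12=u, p(cons)+2=r.

bur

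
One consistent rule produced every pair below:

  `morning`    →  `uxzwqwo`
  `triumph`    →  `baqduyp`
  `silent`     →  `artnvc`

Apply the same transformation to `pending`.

Shifts by position in morning: pos 0: m→u (+8), pos 1: o→x (+9), pos 2: r→z (+8), pos 3: n→w (+9) — repeating every 2. The shifts repeat in a cycle of length 2: positions 0,1,… shift by +8, +9, then the pattern repeats.
Applying it to pending: p+8=x, e+9=n, n+8=v, d+9=m, i+8=q, n+9=w, g+8=o.

xnvmqwo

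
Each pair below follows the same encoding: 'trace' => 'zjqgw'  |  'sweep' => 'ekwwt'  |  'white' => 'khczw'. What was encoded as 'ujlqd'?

urban

t(19)→z(25) and r(17)→j(9) fit y≡21x+16 (mod 26); the inverse of 21 mod 26 is 5. Treating letters as 0–25, the rule is x ↦ 21x + 16 (mod 26).
Undoing it on ujlqd: u(20)→5·(20−16)≡20=u; j(9)→5·(9−16)≡17=r; l(11)→5·(11−16)≡1=b; q(16)→5·(16−16)≡0=a; d(3)→5·(3−16)≡13=n (all mod 26).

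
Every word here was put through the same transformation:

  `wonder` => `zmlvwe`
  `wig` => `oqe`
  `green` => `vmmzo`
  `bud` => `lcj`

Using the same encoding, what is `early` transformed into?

gtzim

The output letters match the input read backwards, each shifted +8: wonder reversed is rednow. Read the word backwards and shift each letter +8.
On early: reverse → ylrae; then shift: y+8=g, l+8=t, r+8=z, a+8=i, e+8=m.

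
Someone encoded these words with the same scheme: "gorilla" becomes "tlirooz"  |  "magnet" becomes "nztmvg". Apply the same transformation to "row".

ild

Each pair mirrors across the alphabet (g↔t, o↔l, r↔i): positions sum to 25. Each letter is replaced by its mirror in the alphabet: a↔z, b↔y, c↔x, and so on (the Atbash cipher).
For row: r↔i, o↔l, w↔d.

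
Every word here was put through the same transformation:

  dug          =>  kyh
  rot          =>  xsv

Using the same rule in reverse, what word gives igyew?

The output letters match the input read backwards, each shifted +4: dug reversed is gud. Read the word backwards and shift each letter +4.
Reversing it on igyew: shift back: i−4=e, g−4=c, y−4=u, e−4=a, w−4=s → ecuas; then reverse → sauce.

sauce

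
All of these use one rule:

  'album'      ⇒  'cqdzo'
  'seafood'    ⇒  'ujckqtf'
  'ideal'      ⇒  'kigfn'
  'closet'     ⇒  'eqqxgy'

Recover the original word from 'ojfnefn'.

Shifts by position in album: pos 0: a→c (+2), pos 1: l→q (+5), pos 2: b→d (+2), pos 3: u→z (+5) — repeating every 2. The shifts repeat in a cycle of length 2: positions 0,1,… shift by +2, +5, then the pattern repeats.
Reversing it on ojfnefn: o−2=m, j−5=e, f−2=d, n−5=i, e−2=c, f−5=a, n−2=l.

medical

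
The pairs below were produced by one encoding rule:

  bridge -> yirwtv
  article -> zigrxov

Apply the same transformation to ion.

Letters are reflected about the middle of the alphabet (position → 25−position): Atbash.
For ion: i↔r, o↔l, n↔m.

rlm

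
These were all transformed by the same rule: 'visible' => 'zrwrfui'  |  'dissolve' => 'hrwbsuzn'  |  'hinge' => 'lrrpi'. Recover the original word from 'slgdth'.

The shifts repeat in a cycle of length 2: positions 0,1,… shift by +4, +9, then the pattern repeats.
Decoding slgdth: s−4=o, l−9=c, g−4=c, d−9=u, t−4=p, h−9=y.

occupy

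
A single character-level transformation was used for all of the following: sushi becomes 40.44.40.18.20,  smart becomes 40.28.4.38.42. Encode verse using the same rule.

s(#19)→40 and u(#21)→44: differences scale by 2, so n = 2·pos + 2. Each letter becomes 2×(its alphabet position, a=1..z=26) + 2.
On verse: v=22→46, e=5→12, r=18→38, s=19→40, e=5→12.

46.12.38.40.12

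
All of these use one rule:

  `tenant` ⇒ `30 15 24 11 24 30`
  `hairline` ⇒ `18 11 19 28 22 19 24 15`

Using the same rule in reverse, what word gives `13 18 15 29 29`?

t is letter #20 and maps to 30: an offset of 10. The number is (letter's place in the alphabet, a=1) + 10.
Undoing it on 13 18 15 29 29: 13→(13−10)÷1=3=c, 18→(18−10)÷1=8=h, 15→(15−10)÷1=5=e, 29→(29−10)÷1=19=s, 29→(29−10)÷1=19=s.

chess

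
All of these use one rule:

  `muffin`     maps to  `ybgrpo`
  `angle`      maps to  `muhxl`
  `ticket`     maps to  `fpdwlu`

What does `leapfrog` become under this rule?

xlbbmsan

Shifts by position in muffin: pos 0: m→y (+12), pos 1: u→b (+7), pos 2: f→g (+1), pos 3: f→r (+12), pos 4: i→p (+7), pos 5: n→o (+1) — repeating every 3. It's a Vigenère-style cipher with numeric key [12,7,1]: position i shifts by key[i mod 3].
On leapfrog: l+12=x, e+7=l, a+1=b, p+12=b, f+7=m, r+1=s, o+12=a, g+7=n.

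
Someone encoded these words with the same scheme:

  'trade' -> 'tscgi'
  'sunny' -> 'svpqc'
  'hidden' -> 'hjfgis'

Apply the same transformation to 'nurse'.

nvtvi

In trade: t→t is +0, r→s is +1, a→c is +2, d→g is +3 — the shift increases by 1 each position. The shift increases by 1 at each position, starting from +0: 0, 1, 2, ….
On nurse: n+0=n, u+1=v, r+2=t, s+3=v, e+4=i.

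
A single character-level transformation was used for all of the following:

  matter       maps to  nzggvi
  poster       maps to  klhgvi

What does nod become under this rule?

Each pair mirrors across the alphabet (m↔n, a↔z, t↔g): positions sum to 25. Each letter is replaced by its mirror in the alphabet: a↔z, b↔y, c↔x, and so on (the Atbash cipher).
Applying it to nod: n↔m, o↔l, d↔w.

mlw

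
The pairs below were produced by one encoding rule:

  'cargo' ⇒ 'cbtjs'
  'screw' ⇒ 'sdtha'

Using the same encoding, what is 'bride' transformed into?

bskgi

In cargo: c→c is +0, a→b is +1, r→t is +2, g→j is +3 — the shift increases by 1 each position. Each letter shifts forward by its position index (0, 1, 2, …) — the shift grows by one for each successive letter.
For bride: b+0=b, r+1=s, i+2=k, d+3=g, e+4=i.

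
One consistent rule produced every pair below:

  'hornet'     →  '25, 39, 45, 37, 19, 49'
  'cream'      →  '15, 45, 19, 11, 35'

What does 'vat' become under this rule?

53, 11, 49

h(#8)→25 and o(#15)→39: differences scale by 2, so n = 2·pos + 9. The formula is n = 2×(alphabet index, a=1) + 9.
For vat: v=22→53, a=1→11, t=20→49.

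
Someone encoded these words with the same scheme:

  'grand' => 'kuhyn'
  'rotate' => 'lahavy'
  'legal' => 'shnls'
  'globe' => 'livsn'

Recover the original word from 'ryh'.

Read the word backwards and shift each letter +7.
Undoing it on ryh: shift back: r−7=k, y−7=r, h−7=a → kra; then reverse → ark.

ark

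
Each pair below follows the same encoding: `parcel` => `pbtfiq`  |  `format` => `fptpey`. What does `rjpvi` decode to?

rinse

In parcel: p→p is +0, a→b is +1, r→t is +2, c→f is +3 — the shift increases by 1 each position. The shift increases by 1 at each position, starting from +0: 0, 1, 2, ….
Decoding rjpvi: r−0=r, j−1=i, p−2=n, v−3=s, i−4=e.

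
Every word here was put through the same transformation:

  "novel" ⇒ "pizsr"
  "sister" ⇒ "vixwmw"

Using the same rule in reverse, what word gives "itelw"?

shape

The output letters match the input read backwards, each shifted +4: novel reversed is levon. The word is reversed, then every letter is shifted forward by 4.
Reversing it on itelw: shift back: i−4=e, t−4=p, e−4=a, l−4=h, w−4=s → epahs; then reverse → shape.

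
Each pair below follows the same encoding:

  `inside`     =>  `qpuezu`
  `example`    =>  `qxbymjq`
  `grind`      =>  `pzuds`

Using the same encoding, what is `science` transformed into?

The output letters match the input read backwards, each shifted +12: inside reversed is edisni. Read the word backwards and shift each letter +12.
On science: reverse → ecneics; then shift: e+12=q, c+12=o, n+12=z, e+12=q, i+12=u, c+12=o, s+12=e.

qozquoe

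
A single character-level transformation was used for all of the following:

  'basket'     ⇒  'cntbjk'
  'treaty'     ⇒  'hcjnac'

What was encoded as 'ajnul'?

clear

The output letters match the input read backwards, each shifted +9: basket reversed is teksab. The word is reversed, then every letter is shifted forward by 9.
Decoding ajnul: shift back: a−9=r, j−9=a, n−9=e, u−9=l, l−9=c → raelc; then reverse → clear.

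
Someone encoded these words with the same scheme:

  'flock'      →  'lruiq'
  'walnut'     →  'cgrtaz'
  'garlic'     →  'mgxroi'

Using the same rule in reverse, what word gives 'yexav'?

syrup

Compare letters: f→l is +6, l→r is +6, o→u is +6 — a constant shift. This is a Caesar cipher with shift 6.
Decoding yexav: y−6=s, e−6=y, x−6=r, a−6=u, v−6=p.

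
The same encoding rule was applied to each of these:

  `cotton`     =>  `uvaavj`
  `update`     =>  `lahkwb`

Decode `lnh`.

The output letters match the input read backwards, each shifted +7: cotton reversed is nottoc. Two steps: reverse the string, then apply a Caesar shift of +7.
Undoing it on lnh: shift back: l−7=e, n−7=g, h−7=a → ega; then reverse → age.

age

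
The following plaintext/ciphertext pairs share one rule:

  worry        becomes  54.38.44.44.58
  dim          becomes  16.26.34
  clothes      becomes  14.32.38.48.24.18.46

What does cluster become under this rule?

w(#23)→54 and o(#15)→38: differences scale by 2, so n = 2·pos + 8. With a=1..z=26, the number is 2·pos + 8.
For cluster: c=3→14, l=12→32, u=21→50, s=19→46, t=20→48, e=5→18, r=18→44.

14.32.50.46.48.18.44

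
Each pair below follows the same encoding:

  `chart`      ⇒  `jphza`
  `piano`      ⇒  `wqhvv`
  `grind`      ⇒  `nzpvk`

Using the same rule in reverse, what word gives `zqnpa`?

sight

Shifts by position in chart: pos 0: c→j (+7), pos 1: h→p (+8), pos 2: a→h (+7), pos 3: r→z (+8) — repeating every 2. The shifts repeat in a cycle of length 2: positions 0,1,… shift by +7, +8, then the pattern repeats.
Decoding zqnpa: z−7=s, q−8=i, n−7=g, p−8=h, a−7=t.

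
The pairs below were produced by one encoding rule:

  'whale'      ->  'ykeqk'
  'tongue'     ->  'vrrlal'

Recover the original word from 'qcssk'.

ozone

In whale: w→y is +2, h→k is +3, a→e is +4, l→q is +5 — the shift increases by 1 each position. The shift increases by 1 at each position, starting from +2: 2, 3, 4, ….
Decoding qcssk: q−2=o, c−3=z, s−4=o, s−5=n, k−6=e.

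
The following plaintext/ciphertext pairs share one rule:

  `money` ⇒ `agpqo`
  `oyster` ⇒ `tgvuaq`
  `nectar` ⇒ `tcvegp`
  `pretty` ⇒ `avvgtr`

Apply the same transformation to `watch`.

The output letters match the input read backwards, each shifted +2: money reversed is yenom. The word is reversed, then every letter is shifted forward by 2.
For watch: reverse → hctaw; then shift: h+2=j, c+2=e, t+2=v, a+2=c, w+2=y.

jevcy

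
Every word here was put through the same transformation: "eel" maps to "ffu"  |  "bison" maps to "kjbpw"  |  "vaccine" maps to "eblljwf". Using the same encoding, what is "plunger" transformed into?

yuvwpfa

The shift depends on letter class: consonant l→u is +9, but vowel e→f is +1. Two shifts are in play — +1 for a/e/i/o/u, +9 for every other letter.
Applying it to plunger: p(cons)+9=y, l(cons)+9=u, u(vowel)+1=v, n(cons)+9=w, g(cons)+9=p, e(vowel)+1=f, r(cons)+9=a.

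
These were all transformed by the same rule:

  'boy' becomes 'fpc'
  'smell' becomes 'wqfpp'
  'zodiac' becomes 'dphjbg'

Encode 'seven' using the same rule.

wfzfr

The shift depends on letter class: consonant b→f is +4, but vowel o→p is +1. The rule splits by letter class: vowels +1, consonants +4.
For seven: s(cons)+4=w, e(vowel)+1=f, v(cons)+4=z, e(vowel)+1=f, n(cons)+4=r.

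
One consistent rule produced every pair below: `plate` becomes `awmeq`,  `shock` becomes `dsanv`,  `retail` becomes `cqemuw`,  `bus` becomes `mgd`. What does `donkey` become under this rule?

oayvqj

The shift depends on letter class: consonant p→a is +11, but vowel a→m is +12. The rule splits by letter class: vowels +12, consonants +11.
Applying it to donkey: d(cons)+11=o, o(vowel)+12=a, n(cons)+11=y, k(cons)+11=v, e(vowel)+12=q, y(cons)+11=j.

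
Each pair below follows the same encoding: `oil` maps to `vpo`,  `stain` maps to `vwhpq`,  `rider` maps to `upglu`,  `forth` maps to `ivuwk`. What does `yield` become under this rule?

bplog

The shift depends on letter class: consonant l→o is +3, but vowel o→v is +7. Vowels shift forward by 7 and consonants shift forward by 3.
For yield: y(cons)+3=b, i(vowel)+7=p, e(vowel)+7=l, l(cons)+3=o, d(cons)+3=g.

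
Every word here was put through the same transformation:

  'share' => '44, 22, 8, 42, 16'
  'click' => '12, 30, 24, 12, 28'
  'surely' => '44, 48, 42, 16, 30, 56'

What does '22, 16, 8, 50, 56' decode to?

heavy

s(#19)→44 and h(#8)→22: differences scale by 2, so n = 2·pos + 6. With a=1..z=26, the number is 2·pos + 6.
Undoing it on 22, 16, 8, 50, 56: 22→(22−6)÷2=8=h, 16→(16−6)÷2=5=e, 8→(8−6)÷2=1=a, 50→(50−6)÷2=22=v, 56→(56−6)÷2=25=y.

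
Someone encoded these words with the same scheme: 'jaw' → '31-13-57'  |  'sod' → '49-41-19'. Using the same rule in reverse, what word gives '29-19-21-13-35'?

j(#10)→31 and a(#1)→13: differences scale by 2, so n = 2·pos + 11. The formula is n = 2×(alphabet index, a=1) + 11.
Decoding 29-19-21-13-35: 29→(29−11)÷2=9=i, 19→(19−11)÷2=4=d, 21→(21−11)÷2=5=e, 13→(13−11)÷2=1=a, 35→(35−11)÷2=12=l.

ideal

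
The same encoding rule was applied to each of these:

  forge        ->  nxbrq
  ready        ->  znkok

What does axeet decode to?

south

In forge: f→n is +8, o→x is +9, r→b is +10, g→r is +11 — the shift increases by 1 each position. Letter i (0-indexed) is shifted by i+8, so successive shifts are 8, 9, 10, ….
Reversing it on axeet: a−8=s, x−9=o, e−10=u, e−11=t, t−12=h.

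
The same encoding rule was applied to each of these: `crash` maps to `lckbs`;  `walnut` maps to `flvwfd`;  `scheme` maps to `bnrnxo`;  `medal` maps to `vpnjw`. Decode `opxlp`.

fence

Shifts by position in crash: pos 0: c→l (+9), pos 1: r→c (+11), pos 2: a→k (+10), pos 3: s→b (+9), pos 4: h→s (+11) — repeating every 3. It's a Vigenère-style cipher with numeric key [9,11,10]: position i shifts by key[i mod 3].
Undoing it on opxlp: o−9=f, p−11=e, x−10=n, l−9=c, p−11=e.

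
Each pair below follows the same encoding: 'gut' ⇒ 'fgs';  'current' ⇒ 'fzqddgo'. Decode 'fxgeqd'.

The output letters match the input read backwards, each shifted +12: gut reversed is tug. Two steps: reverse the string, then apply a Caesar shift of +12.
Decoding fxgeqd: shift back: f−12=t, x−12=l, g−12=u, e−12=s, q−12=e, d−12=r → tluser; then reverse → result.

result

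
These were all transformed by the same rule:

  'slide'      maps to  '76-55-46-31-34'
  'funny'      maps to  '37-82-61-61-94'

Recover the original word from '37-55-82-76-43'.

flush

s(#19)→76 and l(#12)→55: differences scale by 3, so n = 3·pos + 19. The formula is n = 3×(alphabet index, a=1) + 19.
Reversing it on 37-55-82-76-43: 37→(37−19)÷3=6=f, 55→(55−19)÷3=12=l, 82→(82−19)÷3=21=u, 76→(76−19)÷3=19=s, 43→(43−19)÷3=8=h.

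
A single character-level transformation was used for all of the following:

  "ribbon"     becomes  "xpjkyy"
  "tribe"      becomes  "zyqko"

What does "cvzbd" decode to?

worst

In ribbon: r→x is +6, i→p is +7, b→j is +8, b→k is +9 — the shift increases by 1 each position. The shift increases by 1 at each position, starting from +6: 6, 7, 8, ….
Decoding cvzbd: c−6=w, v−7=o, z−8=r, b−9=s, d−10=t.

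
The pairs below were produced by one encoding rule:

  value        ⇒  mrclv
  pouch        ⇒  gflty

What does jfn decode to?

sow

Compare letters: v→m is +17, a→r is +17, l→c is +17 — a constant shift. Each letter is shifted forward by 17 in the alphabet (a Caesar shift of +17).
Undoing it on jfn: j−17=s, f−17=o, n−17=w.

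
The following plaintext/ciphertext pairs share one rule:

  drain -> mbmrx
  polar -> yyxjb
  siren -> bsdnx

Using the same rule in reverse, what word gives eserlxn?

visible

Shifts by position in drain: pos 0: d→m (+9), pos 1: r→b (+10), pos 2: a→m (+12), pos 3: i→r (+9), pos 4: n→x (+10) — repeating every 3. It's a Vigenère-style cipher with numeric key [9,10,12]: position i shifts by key[i mod 3].
Undoing it on eserlxn: e−9=v, s−10=i, e−12=s, r−9=i, l−10=b, x−12=l, n−9=e.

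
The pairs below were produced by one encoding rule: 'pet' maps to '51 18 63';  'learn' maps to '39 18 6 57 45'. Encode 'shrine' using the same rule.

60 27 57 30 45 18

p(#16)→51 and e(#5)→18: differences scale by 3, so n = 3·pos + 3. Each letter becomes 3×(its alphabet position, a=1..z=26) + 3.
On shrine: s=19→60, h=8→27, r=18→57, i=9→30, n=14→45, e=5→18.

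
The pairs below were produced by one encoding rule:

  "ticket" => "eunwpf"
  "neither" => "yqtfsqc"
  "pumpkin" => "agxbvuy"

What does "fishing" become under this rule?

Shifts by position in ticket: pos 0: t→e (+11), pos 1: i→u (+12), pos 2: c→n (+11), pos 3: k→w (+12) — repeating every 2. A repeating key of period 2 is used — shifts +11, +12 over and over.
Applying it to fishing: f+11=q, i+12=u, s+11=d, h+12=t, i+11=t, n+12=z, g+11=r.

qudttzr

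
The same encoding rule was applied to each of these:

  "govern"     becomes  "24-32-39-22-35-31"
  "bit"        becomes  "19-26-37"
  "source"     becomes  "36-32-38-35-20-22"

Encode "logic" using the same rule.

Each letter is replaced by its alphabet position (a=1..z=26) + 17.
On logic: l=12→29, o=15→32, g=7→24, i=9→26, c=3→20.

29-32-24-26-20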